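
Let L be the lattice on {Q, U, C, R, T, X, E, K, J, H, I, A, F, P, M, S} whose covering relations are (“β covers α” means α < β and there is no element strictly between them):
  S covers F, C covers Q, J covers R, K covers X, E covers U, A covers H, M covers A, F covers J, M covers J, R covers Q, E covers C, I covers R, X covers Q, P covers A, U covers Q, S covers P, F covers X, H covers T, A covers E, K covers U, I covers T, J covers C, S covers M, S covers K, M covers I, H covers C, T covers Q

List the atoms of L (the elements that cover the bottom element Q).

The atoms are exactly the elements that cover Q: C, R, T, U, X.

C, R, T, U, X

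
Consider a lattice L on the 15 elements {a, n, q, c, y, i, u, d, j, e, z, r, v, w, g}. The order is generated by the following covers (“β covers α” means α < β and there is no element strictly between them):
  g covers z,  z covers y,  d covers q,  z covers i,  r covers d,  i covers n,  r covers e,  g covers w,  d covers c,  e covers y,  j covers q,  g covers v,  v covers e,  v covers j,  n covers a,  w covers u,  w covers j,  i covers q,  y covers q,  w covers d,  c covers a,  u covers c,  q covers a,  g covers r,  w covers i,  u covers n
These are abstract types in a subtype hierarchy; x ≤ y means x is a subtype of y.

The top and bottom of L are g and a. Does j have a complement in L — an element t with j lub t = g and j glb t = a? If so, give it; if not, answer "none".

none

For every candidate t, either j ∨ t ≠ g or j ∧ t ≠ a; no complement exists.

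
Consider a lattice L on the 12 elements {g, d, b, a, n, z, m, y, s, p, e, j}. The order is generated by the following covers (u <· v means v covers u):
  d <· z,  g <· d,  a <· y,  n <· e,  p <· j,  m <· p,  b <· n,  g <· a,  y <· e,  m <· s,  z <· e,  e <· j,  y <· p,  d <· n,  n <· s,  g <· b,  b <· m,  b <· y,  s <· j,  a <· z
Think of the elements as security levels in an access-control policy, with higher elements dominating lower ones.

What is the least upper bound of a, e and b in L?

Common upper bounds of {a, e, b}: e, j.
The least among these is e.

e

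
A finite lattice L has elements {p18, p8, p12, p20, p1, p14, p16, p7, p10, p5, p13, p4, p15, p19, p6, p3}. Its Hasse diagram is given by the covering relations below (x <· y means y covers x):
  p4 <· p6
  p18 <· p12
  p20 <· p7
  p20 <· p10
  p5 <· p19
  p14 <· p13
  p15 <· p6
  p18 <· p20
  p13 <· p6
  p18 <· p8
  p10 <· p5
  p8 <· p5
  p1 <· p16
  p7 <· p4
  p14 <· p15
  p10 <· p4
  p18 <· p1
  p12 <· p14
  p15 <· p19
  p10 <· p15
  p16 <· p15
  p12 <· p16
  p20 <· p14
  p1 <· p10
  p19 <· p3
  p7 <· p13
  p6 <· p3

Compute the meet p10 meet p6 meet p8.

p18

Common lower bounds of {p10, p6, p8}: p18.
The greatest among these is p18.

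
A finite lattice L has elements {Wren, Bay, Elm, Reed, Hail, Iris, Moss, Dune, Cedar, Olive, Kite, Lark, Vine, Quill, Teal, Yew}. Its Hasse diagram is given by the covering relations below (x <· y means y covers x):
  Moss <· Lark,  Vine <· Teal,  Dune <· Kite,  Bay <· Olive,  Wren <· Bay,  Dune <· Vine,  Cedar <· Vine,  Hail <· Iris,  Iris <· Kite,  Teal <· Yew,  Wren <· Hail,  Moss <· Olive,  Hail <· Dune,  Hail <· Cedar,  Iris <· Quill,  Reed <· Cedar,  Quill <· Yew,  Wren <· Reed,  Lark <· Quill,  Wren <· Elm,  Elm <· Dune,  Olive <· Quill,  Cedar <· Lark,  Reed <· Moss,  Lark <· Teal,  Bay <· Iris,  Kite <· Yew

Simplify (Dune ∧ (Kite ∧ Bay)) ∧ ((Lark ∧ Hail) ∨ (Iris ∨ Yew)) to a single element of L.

Kite ∧ Bay = Bay
Dune ∧ Bay = Wren
Lark ∧ Hail = Hail
Iris ∨ Yew = Yew
Hail ∨ Yew = Yew
Wren ∧ Yew = Wren

Wren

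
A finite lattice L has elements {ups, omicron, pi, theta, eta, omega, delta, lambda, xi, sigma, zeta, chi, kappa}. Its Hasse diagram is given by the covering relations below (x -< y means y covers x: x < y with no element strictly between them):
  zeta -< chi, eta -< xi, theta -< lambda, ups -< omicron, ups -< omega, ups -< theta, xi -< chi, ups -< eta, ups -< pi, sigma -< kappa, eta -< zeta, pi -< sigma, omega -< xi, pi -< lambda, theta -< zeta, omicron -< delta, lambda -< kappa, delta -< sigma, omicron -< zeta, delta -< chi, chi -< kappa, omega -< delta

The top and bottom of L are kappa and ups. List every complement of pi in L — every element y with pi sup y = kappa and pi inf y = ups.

chi, eta, xi, zeta

Need y with pi ∨ y = kappa and pi ∧ y = ups.
Checking each element gives: chi, eta, xi, zeta.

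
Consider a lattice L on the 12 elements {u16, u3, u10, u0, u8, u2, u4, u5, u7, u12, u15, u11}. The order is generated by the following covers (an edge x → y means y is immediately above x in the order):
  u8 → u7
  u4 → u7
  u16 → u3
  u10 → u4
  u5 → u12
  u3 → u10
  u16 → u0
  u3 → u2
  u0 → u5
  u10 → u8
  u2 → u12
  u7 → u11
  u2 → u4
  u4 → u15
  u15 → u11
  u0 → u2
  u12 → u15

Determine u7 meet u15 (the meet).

Common lower bounds of {u7, u15}: u0, u10, u16, u2, u3, u4.
The greatest among these is u4.

u4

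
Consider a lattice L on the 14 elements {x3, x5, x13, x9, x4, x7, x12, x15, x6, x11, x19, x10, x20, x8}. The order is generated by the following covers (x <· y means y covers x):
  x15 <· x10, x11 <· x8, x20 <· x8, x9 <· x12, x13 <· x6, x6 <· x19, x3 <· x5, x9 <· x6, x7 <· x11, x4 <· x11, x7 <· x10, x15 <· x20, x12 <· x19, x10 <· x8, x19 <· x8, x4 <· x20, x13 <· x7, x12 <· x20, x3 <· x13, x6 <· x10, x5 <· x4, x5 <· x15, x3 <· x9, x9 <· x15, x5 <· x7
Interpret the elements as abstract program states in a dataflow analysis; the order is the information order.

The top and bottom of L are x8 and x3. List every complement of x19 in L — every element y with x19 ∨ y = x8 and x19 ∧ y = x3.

x4, x5

Need y with x19 ∨ y = x8 and x19 ∧ y = x3.
Checking each element gives: x4, x5.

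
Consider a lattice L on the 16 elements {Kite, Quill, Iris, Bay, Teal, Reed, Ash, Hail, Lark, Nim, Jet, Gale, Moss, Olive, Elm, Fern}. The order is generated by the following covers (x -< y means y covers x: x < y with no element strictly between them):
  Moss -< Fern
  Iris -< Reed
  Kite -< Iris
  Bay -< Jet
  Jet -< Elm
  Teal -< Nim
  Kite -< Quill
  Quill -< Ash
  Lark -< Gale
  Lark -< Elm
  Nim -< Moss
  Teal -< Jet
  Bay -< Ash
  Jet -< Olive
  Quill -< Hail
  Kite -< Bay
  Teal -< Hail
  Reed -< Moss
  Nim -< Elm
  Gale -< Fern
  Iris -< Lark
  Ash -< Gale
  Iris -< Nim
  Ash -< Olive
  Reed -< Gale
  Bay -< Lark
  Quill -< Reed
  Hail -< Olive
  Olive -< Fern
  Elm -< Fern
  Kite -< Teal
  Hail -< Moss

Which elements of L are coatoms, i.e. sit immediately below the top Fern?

Elm, Gale, Moss, Olive

The coatoms are exactly the elements covered by Fern: Elm, Gale, Moss, Olive.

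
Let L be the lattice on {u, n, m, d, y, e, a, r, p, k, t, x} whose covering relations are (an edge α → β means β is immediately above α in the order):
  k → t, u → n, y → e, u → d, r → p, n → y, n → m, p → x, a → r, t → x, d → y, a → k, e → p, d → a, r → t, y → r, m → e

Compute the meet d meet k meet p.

Common lower bounds of {d, k, p}: d, u.
The greatest among these is d.

d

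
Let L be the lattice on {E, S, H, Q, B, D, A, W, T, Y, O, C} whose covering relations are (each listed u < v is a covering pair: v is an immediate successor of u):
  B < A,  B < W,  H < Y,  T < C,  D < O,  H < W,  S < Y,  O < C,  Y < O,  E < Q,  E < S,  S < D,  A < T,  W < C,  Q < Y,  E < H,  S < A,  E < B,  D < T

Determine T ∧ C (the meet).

T

Common lower bounds of {T, C}: A, B, D, E, S, T.
The greatest among these is T.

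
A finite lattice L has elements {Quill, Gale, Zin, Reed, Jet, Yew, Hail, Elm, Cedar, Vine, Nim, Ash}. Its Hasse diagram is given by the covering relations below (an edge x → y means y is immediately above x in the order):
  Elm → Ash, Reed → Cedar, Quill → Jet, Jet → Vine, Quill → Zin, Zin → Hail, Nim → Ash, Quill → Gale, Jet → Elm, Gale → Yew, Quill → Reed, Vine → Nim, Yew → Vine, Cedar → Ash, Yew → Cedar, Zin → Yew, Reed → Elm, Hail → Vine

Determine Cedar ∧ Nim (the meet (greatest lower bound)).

Common lower bounds of {Cedar, Nim}: Gale, Quill, Yew, Zin.
The greatest among these is Yew.

Yew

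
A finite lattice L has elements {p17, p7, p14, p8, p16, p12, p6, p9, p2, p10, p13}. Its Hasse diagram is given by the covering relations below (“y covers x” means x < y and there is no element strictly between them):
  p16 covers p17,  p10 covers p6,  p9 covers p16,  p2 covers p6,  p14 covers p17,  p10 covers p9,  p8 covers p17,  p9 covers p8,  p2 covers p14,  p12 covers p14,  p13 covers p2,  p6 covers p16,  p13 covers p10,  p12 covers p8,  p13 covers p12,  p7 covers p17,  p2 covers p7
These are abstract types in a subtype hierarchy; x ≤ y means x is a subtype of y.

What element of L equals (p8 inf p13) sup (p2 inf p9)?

p9

p8 ∧ p13 = p8
p2 ∧ p9 = p16
p8 ∨ p16 = p9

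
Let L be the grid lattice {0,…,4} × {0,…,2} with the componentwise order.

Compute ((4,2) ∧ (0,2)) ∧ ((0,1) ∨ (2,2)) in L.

(4,2) ∧ (0,2) = (0,2)
(0,1) ∨ (2,2) = (2,2)
(0,2) ∧ (2,2) = (0,2)

(0,2)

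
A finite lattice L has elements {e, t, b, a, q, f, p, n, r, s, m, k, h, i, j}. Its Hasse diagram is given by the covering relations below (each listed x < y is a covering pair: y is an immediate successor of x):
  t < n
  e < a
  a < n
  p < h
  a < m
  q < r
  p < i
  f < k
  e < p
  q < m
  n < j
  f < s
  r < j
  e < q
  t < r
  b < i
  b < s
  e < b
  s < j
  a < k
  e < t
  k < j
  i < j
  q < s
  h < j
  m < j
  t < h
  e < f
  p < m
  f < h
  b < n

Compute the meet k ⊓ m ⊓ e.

e

Common lower bounds of {k, m, e}: e.
The greatest among these is e.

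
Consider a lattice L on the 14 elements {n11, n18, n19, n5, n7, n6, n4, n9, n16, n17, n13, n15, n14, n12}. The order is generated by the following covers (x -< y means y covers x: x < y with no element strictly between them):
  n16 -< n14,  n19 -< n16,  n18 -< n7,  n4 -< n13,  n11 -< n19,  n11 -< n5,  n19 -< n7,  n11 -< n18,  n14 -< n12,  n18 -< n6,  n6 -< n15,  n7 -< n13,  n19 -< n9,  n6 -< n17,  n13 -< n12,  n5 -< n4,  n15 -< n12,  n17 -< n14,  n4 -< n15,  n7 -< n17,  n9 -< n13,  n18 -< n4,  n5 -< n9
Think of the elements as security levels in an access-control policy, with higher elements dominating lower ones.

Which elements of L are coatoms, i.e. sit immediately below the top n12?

n13, n14, n15

The coatoms are exactly the elements covered by n12: n13, n14, n15.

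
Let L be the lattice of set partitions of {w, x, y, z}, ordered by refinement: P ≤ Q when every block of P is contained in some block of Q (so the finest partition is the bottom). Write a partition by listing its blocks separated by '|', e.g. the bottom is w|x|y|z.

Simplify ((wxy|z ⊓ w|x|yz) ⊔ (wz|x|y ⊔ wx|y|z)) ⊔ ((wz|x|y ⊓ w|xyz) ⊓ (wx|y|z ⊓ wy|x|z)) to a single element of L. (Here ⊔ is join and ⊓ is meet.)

wxy|z ∧ w|x|yz = w|x|y|z
wz|x|y ∨ wx|y|z = wxz|y
w|x|y|z ∨ wxz|y = wxz|y
wz|x|y ∧ w|xyz = w|x|y|z
wx|y|z ∧ wy|x|z = w|x|y|z
w|x|y|z ∧ w|x|y|z = w|x|y|z
wxz|y ∨ w|x|y|z = wxz|y

wxz|y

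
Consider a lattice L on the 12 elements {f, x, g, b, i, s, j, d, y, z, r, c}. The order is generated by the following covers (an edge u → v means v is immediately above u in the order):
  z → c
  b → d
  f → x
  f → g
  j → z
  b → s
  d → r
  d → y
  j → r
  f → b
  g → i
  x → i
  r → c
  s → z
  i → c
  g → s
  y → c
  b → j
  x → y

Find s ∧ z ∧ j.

Common lower bounds of {s, z, j}: b, f.
The greatest among these is b.

b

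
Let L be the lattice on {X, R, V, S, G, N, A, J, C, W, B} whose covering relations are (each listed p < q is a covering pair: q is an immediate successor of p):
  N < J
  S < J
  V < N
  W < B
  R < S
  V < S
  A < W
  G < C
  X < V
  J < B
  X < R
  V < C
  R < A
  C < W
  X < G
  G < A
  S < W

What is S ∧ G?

Common lower bounds of {S, G}: X.
The greatest among these is X.

X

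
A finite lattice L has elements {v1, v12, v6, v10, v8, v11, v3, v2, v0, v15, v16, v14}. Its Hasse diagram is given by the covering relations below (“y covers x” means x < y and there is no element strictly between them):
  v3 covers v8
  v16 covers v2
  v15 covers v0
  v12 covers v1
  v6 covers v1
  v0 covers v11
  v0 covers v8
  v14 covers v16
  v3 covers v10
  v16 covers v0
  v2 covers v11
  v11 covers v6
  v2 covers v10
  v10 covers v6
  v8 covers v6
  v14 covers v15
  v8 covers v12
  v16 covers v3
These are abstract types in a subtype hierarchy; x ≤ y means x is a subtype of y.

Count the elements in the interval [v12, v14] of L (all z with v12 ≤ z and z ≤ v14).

The interval [v12, v14] = {v0, v12, v14, v15, v16, v3, v8}, which has 7 elements.

7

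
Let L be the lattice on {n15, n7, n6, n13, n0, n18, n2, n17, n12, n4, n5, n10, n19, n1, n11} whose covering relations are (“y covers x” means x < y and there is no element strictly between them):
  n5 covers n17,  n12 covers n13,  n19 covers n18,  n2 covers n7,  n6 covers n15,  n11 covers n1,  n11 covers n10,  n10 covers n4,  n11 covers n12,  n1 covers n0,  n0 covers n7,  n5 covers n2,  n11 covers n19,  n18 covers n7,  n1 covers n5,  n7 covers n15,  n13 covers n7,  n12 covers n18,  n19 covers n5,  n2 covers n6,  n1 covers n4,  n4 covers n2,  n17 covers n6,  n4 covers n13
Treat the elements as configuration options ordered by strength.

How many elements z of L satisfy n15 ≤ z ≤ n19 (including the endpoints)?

8

The interval [n15, n19] = {n15, n17, n18, n19, n2, n5, n6, n7}, which has 8 elements.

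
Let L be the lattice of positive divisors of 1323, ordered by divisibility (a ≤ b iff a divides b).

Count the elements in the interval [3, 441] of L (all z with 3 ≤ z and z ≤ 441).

6

The interval [3, 441] = {147, 21, 3, 441, 63, 9}, which has 6 elements.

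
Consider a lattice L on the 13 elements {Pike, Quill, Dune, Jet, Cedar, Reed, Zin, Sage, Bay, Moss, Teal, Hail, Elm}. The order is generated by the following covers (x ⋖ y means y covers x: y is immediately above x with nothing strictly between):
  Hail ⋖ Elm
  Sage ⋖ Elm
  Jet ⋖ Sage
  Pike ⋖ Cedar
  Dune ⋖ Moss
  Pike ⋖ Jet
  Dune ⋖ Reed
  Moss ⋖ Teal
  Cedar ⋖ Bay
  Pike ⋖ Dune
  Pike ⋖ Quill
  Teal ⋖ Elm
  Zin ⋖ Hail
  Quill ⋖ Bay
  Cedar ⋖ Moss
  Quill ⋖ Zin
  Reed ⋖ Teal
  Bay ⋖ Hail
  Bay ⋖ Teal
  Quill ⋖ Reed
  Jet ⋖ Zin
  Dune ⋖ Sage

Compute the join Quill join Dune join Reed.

Reed

Common upper bounds of {Quill, Dune, Reed}: Elm, Reed, Teal.
The least among these is Reed.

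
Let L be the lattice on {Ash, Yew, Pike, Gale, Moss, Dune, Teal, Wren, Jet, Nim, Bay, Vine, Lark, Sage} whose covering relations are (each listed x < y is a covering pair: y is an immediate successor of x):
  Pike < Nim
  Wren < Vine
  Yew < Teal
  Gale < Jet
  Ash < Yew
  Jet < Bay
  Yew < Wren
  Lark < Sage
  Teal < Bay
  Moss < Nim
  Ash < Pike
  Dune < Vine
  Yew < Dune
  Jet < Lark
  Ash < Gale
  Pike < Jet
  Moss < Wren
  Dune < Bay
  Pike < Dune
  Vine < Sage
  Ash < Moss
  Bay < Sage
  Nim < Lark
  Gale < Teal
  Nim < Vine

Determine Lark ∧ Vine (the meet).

Common lower bounds of {Lark, Vine}: Ash, Moss, Nim, Pike.
The greatest among these is Nim.

Nim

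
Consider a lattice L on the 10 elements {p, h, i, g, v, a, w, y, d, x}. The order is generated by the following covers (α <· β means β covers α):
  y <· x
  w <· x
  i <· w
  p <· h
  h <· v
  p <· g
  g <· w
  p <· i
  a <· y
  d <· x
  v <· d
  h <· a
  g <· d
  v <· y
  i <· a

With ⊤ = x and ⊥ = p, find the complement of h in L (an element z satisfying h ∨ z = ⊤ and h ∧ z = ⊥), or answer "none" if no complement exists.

w

Need z with h ∨ z = x and h ∧ z = p.
Checking each element gives: w.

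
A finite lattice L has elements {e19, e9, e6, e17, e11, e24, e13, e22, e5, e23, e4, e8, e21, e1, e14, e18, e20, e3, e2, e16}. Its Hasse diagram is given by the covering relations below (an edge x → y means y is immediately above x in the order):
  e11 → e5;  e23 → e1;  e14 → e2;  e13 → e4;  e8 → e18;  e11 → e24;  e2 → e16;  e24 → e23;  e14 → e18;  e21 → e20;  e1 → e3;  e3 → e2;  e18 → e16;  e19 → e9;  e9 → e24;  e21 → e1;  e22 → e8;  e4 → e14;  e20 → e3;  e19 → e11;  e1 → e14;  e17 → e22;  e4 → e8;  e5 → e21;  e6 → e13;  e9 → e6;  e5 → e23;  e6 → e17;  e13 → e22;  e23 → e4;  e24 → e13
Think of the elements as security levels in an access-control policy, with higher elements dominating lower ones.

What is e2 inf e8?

e4

Common lower bounds of {e2, e8}: e11, e13, e19, e23, e24, e4, e5, e6, e9.
The greatest among these is e4.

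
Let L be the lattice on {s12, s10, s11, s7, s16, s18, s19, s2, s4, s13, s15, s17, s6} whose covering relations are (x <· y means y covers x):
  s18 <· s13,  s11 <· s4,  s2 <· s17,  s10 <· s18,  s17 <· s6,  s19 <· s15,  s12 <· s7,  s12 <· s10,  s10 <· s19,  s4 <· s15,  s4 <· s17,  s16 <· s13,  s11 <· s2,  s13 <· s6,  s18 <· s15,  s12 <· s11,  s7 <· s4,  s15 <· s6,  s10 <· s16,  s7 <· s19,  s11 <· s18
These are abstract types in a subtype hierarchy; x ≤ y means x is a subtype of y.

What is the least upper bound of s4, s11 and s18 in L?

Common upper bounds of {s4, s11, s18}: s15, s6.
The least among these is s15.

s15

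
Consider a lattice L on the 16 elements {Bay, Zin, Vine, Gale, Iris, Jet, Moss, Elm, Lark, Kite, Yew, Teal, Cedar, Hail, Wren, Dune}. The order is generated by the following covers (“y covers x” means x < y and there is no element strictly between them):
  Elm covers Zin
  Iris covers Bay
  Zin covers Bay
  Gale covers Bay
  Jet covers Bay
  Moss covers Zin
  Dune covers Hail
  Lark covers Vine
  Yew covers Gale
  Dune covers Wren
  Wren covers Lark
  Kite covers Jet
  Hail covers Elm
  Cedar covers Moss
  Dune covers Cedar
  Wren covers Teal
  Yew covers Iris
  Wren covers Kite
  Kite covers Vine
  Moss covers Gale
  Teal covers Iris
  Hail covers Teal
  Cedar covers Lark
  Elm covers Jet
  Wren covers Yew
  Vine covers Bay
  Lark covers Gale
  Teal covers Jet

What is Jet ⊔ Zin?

Elm

Common upper bounds of {Jet, Zin}: Dune, Elm, Hail.
The least among these is Elm.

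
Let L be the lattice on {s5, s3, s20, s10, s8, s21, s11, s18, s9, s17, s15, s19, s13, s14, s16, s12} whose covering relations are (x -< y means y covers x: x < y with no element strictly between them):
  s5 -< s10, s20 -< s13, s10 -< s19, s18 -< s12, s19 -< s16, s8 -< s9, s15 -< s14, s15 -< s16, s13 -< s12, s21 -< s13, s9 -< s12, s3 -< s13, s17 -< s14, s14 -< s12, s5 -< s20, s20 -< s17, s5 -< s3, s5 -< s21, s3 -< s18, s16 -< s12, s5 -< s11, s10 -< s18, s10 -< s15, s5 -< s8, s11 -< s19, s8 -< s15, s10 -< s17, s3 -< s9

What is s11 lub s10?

Common upper bounds of {s11, s10}: s12, s16, s19.
The least among these is s19.

s19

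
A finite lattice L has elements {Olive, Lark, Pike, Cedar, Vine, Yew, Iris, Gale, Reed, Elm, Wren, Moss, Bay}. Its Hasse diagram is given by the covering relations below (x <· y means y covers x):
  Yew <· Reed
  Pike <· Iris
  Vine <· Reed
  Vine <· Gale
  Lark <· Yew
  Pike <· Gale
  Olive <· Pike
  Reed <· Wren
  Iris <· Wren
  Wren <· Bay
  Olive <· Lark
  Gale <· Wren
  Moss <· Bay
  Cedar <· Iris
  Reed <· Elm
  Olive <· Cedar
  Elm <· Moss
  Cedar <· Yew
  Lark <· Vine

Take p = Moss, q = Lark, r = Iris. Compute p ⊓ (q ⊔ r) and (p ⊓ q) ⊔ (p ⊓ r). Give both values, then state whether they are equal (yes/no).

Reed; Yew; no

q ⊔ r = Wren, so p ⊓ (q ⊔ r) = Moss ⊓ Wren = Reed.
p ⊓ q = Lark and p ⊓ r = Cedar, so (p ⊓ q) ⊔ (p ⊓ r) = Lark ⊔ Cedar = Yew.
Equal: no.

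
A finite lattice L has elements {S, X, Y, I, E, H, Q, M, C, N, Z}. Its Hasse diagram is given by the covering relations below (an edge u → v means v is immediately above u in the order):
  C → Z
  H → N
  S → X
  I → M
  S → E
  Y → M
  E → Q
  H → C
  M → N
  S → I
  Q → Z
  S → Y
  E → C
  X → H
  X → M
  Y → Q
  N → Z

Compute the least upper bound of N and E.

Common upper bounds of {N, E}: Z.
The least among these is Z.

Z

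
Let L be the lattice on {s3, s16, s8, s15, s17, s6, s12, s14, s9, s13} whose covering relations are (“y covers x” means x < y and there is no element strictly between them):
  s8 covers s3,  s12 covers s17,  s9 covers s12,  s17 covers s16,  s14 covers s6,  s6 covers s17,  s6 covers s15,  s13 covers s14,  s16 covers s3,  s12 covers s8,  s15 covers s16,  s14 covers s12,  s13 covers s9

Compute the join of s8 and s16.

Common upper bounds of {s8, s16}: s12, s13, s14, s9.
The least among these is s12.

s12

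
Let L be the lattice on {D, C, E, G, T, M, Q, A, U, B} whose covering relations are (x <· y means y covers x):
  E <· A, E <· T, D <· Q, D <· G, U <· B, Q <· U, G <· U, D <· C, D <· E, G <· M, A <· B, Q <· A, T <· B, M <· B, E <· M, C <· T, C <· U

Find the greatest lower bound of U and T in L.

Common lower bounds of {U, T}: C, D.
The greatest among these is C.

C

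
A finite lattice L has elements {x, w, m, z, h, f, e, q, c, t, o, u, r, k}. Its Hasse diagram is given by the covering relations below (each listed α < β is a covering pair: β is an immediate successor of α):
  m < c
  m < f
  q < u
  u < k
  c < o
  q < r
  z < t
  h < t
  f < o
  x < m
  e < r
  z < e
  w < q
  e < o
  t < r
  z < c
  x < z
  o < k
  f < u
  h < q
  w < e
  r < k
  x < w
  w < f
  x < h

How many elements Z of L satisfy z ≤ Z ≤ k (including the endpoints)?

The interval [z, k] = {c, e, k, o, r, t, z}, which has 7 elements.

7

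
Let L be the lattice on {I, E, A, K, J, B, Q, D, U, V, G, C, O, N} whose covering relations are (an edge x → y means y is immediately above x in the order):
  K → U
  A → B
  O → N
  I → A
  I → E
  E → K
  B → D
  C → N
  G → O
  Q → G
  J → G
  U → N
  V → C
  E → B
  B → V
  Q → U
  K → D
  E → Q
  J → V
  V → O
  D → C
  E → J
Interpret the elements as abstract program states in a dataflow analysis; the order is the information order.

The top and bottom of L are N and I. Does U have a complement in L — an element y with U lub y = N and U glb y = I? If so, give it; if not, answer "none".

Need y with U ∨ y = N and U ∧ y = I.
Checking each element gives: A.

A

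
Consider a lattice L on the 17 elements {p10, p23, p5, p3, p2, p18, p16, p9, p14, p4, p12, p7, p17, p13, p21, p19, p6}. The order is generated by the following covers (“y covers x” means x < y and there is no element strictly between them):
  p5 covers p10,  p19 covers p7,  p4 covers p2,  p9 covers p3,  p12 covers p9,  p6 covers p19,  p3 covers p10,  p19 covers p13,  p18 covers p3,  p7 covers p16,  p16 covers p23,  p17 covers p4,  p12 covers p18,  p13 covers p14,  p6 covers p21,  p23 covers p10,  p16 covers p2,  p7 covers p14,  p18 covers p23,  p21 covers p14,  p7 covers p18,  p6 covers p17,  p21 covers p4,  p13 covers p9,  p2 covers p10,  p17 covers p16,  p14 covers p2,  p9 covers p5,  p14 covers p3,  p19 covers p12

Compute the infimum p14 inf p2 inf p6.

Common lower bounds of {p14, p2, p6}: p10, p2.
The greatest among these is p2.

p2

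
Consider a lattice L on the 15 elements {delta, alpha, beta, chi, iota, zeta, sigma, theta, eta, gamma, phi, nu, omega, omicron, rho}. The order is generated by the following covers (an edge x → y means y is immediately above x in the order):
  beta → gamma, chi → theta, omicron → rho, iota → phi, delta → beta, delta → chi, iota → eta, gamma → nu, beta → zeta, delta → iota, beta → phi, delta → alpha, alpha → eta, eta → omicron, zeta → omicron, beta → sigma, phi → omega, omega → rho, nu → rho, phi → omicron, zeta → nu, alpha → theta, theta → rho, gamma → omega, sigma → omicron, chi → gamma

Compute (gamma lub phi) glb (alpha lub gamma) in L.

omega

gamma ∨ phi = omega
alpha ∨ gamma = rho
omega ∧ rho = omega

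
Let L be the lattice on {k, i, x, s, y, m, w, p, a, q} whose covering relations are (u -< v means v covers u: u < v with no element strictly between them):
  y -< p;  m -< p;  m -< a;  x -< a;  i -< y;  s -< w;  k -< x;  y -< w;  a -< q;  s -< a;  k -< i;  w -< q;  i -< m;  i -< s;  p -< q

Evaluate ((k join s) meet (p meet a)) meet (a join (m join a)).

k ∨ s = s
p ∧ a = m
s ∧ m = i
m ∨ a = a
a ∨ a = a
i ∧ a = i

i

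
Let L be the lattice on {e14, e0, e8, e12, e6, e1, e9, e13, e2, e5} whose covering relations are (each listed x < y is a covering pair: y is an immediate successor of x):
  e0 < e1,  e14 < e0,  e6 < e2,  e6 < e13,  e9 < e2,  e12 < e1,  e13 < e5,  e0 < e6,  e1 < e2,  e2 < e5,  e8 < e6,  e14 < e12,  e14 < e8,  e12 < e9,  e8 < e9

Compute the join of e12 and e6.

e2

Common upper bounds of {e12, e6}: e2, e5.
The least among these is e2.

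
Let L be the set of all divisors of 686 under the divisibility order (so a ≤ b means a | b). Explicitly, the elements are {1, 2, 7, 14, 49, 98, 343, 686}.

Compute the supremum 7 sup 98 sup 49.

98

Common upper bounds of {7, 98, 49}: 686, 98.
The least among these is 98.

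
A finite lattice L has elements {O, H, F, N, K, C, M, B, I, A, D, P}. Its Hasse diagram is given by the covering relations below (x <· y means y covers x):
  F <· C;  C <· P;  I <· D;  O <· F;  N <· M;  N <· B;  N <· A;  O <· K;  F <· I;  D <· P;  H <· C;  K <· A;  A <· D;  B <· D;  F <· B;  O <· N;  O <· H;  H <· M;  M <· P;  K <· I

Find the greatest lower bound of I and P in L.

Common lower bounds of {I, P}: F, I, K, O.
The greatest among these is I.

I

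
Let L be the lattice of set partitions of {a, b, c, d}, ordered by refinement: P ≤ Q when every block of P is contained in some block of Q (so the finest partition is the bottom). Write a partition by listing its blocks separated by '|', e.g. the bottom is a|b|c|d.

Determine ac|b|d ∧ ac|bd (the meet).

Common lower bounds of {ac|b|d, ac|bd}: ac|b|d, a|b|c|d.
The greatest among these is ac|b|d.

ac|b|d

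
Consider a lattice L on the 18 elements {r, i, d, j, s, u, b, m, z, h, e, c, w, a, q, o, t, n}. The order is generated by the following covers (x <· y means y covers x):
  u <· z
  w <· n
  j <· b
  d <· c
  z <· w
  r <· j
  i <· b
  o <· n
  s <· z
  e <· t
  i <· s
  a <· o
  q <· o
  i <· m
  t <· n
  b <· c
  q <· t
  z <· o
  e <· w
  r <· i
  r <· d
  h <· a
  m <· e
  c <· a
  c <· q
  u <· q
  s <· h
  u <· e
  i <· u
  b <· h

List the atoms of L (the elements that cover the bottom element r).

d, i, j

The atoms are exactly the elements that cover r: d, i, j.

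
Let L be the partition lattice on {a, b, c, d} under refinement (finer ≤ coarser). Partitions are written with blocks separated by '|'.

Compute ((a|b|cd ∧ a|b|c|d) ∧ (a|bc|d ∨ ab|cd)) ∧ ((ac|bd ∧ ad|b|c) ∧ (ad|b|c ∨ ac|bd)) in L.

a|b|cd ∧ a|b|c|d = a|b|c|d
a|bc|d ∨ ab|cd = abcd
a|b|c|d ∧ abcd = a|b|c|d
ac|bd ∧ ad|b|c = a|b|c|d
ad|b|c ∨ ac|bd = abcd
a|b|c|d ∧ abcd = a|b|c|d
a|b|c|d ∧ a|b|c|d = a|b|c|d

a|b|c|d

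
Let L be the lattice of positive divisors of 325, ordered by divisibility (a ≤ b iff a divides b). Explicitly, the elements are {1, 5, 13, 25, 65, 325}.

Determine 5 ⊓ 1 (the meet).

In the divisibility order, the meet is the greatest common divisor: gcd(5, 1) = 1.

1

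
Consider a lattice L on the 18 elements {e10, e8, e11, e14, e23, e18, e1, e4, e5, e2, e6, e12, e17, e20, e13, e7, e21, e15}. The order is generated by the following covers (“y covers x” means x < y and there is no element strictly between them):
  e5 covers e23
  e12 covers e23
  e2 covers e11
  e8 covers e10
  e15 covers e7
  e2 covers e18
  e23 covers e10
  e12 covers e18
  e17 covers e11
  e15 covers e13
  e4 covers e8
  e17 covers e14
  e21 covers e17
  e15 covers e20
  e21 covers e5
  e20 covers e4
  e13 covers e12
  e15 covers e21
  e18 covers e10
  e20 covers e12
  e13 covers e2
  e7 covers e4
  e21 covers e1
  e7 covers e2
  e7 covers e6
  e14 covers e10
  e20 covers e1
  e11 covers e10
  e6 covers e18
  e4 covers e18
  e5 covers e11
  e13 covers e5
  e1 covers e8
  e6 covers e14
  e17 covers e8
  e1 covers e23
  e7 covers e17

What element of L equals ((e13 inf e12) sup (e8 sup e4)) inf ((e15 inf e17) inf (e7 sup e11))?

e13 ∧ e12 = e12
e8 ∨ e4 = e4
e12 ∨ e4 = e20
e15 ∧ e17 = e17
e7 ∨ e11 = e7
e17 ∧ e7 = e17
e20 ∧ e17 = e8

e8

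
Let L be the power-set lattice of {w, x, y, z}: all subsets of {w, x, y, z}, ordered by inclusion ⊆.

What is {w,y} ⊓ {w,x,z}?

Common lower bounds of {{w,y}, {w,x,z}}: {w}, {}.
The greatest among these is {w}.

{w}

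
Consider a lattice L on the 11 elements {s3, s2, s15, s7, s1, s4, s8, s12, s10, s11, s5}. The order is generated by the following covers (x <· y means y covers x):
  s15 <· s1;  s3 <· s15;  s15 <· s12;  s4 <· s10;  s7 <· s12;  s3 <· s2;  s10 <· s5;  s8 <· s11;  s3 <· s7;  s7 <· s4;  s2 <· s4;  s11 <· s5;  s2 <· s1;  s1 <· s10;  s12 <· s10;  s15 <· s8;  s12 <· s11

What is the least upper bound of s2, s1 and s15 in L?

Common upper bounds of {s2, s1, s15}: s1, s10, s5.
The least among these is s1.

s1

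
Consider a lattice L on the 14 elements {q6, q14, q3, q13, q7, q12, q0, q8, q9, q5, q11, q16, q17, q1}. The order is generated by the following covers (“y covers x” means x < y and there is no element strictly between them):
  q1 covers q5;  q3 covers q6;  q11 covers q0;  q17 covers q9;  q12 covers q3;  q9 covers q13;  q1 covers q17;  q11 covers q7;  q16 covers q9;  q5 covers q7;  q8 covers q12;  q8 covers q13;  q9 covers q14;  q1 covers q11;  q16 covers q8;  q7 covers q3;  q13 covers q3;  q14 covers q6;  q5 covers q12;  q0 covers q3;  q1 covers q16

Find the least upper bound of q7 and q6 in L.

q7

Common upper bounds of {q7, q6}: q1, q11, q5, q7.
The least among these is q7.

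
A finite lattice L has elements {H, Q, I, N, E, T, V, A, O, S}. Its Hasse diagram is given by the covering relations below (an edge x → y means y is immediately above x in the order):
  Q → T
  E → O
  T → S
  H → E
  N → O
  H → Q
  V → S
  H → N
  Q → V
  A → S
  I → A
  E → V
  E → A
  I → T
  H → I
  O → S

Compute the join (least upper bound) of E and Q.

Common upper bounds of {E, Q}: S, V.
The least among these is V.

V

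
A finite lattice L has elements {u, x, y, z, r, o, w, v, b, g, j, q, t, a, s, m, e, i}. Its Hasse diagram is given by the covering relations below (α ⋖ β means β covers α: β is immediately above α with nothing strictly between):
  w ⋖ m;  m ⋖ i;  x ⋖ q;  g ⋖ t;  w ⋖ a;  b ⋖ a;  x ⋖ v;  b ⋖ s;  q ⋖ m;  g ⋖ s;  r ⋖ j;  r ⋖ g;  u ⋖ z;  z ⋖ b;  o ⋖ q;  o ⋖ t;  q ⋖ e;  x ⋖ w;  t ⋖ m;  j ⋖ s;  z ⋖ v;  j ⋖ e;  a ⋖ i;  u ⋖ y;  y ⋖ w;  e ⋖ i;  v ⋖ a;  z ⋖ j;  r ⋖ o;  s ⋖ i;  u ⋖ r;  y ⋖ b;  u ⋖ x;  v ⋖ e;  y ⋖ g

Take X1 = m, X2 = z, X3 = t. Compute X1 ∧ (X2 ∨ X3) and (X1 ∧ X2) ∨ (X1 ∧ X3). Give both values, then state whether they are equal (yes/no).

X2 ∨ X3 = i, so X1 ∧ (X2 ∨ X3) = m ∧ i = m.
X1 ∧ X2 = u and X1 ∧ X3 = t, so (X1 ∧ X2) ∨ (X1 ∧ X3) = u ∨ t = t.
Equal: no.

m; t; no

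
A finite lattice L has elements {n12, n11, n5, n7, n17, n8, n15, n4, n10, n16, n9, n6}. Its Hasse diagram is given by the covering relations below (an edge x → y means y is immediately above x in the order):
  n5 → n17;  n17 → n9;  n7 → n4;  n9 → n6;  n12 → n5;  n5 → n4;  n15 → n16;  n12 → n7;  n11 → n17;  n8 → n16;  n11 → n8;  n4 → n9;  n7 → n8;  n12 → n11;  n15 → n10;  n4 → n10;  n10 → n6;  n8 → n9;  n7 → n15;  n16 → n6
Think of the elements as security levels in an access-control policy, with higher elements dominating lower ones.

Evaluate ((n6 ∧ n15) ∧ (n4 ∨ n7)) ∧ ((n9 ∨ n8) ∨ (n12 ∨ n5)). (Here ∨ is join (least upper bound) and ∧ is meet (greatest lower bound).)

n6 ∧ n15 = n15
n4 ∨ n7 = n4
n15 ∧ n4 = n7
n9 ∨ n8 = n9
n12 ∨ n5 = n5
n9 ∨ n5 = n9
n7 ∧ n9 = n7

n7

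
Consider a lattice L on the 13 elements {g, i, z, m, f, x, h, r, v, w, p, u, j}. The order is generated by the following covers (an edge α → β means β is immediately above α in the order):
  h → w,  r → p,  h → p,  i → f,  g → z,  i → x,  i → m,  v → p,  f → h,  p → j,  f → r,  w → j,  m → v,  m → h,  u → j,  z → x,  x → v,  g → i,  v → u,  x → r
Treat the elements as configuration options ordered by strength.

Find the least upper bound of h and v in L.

p

Common upper bounds of {h, v}: j, p.
The least among these is p.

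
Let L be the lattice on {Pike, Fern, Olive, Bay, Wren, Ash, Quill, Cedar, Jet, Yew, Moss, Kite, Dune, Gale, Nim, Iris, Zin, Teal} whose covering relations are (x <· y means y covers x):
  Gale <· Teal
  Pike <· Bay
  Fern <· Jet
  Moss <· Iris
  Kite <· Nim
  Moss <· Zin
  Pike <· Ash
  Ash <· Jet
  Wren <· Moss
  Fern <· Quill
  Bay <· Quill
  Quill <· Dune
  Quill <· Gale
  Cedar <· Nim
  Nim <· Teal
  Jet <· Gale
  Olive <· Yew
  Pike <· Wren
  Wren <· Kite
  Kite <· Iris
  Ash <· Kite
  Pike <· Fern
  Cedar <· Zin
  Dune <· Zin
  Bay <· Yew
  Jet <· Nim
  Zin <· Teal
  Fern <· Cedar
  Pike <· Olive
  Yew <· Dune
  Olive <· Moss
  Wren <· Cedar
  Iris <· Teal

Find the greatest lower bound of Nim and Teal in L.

Nim

Common lower bounds of {Nim, Teal}: Ash, Cedar, Fern, Jet, Kite, Nim, Pike, Wren.
The greatest among these is Nim.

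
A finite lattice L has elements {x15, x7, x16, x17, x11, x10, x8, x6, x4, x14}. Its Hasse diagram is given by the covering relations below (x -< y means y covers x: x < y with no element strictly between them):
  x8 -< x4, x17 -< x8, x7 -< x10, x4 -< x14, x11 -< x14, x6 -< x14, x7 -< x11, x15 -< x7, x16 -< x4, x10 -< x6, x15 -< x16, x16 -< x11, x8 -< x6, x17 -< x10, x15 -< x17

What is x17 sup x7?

Common upper bounds of {x17, x7}: x10, x14, x6.
The least among these is x10.

x10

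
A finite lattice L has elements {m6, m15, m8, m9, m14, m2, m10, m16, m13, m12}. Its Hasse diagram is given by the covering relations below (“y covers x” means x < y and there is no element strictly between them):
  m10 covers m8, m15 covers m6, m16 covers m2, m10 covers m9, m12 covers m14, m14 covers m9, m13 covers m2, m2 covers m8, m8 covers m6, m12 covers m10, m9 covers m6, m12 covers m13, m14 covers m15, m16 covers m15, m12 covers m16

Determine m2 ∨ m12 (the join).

Common upper bounds of {m2, m12}: m12.
The least among these is m12.

m12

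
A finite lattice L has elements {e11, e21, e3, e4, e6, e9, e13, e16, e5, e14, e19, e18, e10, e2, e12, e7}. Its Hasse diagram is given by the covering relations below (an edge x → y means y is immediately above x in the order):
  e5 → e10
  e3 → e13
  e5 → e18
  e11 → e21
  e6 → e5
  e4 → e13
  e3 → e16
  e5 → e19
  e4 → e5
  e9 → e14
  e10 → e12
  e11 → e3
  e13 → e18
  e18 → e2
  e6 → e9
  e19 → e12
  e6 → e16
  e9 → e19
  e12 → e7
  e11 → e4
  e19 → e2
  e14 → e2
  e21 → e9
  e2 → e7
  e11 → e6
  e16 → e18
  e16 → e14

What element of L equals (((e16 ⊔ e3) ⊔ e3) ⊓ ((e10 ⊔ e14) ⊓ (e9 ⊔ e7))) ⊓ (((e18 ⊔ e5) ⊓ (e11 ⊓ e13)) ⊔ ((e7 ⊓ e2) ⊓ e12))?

e16 ∨ e3 = e16
e16 ∨ e3 = e16
e10 ∨ e14 = e7
e9 ∨ e7 = e7
e7 ∧ e7 = e7
e16 ∧ e7 = e16
e18 ∨ e5 = e18
e11 ∧ e13 = e11
e18 ∧ e11 = e11
e7 ∧ e2 = e2
e2 ∧ e12 = e19
e11 ∨ e19 = e19
e16 ∧ e19 = e6

e6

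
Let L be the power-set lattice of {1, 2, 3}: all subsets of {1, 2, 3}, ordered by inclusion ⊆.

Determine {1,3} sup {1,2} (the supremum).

Common upper bounds of {{1,3}, {1,2}}: {1,2,3}.
The least among these is {1,2,3}.

{1,2,3}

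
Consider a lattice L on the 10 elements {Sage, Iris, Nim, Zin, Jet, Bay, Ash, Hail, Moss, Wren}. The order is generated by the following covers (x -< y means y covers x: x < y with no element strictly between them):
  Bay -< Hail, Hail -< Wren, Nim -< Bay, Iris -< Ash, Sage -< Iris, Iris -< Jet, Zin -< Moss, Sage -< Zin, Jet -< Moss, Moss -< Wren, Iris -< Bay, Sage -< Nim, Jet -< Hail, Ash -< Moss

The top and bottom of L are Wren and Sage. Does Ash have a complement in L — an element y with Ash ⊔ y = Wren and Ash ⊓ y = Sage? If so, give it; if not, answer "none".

Nim

Need y with Ash ∨ y = Wren and Ash ∧ y = Sage.
Checking each element gives: Nim.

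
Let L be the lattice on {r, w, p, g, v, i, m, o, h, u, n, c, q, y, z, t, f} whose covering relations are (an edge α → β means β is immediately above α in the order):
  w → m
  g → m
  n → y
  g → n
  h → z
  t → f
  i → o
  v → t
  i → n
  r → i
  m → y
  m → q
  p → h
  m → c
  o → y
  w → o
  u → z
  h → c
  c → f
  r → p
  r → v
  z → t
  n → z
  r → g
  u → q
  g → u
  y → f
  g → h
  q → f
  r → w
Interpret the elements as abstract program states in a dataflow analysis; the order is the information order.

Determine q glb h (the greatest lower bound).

g

Common lower bounds of {q, h}: g, r.
The greatest among these is g.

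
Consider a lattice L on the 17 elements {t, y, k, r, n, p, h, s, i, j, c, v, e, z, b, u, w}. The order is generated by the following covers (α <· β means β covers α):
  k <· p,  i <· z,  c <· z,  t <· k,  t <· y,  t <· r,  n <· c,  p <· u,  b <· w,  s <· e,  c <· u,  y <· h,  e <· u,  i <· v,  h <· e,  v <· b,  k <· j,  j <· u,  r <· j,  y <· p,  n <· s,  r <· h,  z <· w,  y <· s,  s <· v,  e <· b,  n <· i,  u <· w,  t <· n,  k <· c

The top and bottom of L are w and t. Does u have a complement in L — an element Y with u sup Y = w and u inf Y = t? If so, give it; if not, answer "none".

none

For every candidate Y, either u ∨ Y ≠ w or u ∧ Y ≠ t; no complement exists.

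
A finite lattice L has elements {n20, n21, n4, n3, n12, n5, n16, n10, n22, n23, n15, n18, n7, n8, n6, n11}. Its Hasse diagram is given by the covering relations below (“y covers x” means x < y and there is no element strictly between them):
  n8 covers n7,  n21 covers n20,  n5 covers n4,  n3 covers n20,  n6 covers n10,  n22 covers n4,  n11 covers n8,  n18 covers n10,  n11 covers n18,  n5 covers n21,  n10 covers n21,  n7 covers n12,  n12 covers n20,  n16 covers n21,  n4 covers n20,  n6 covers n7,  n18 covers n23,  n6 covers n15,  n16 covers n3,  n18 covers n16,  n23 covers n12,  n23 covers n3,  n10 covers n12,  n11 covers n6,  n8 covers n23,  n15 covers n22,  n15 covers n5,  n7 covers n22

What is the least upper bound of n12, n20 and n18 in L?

n18

Common upper bounds of {n12, n20, n18}: n11, n18.
The least among these is n18.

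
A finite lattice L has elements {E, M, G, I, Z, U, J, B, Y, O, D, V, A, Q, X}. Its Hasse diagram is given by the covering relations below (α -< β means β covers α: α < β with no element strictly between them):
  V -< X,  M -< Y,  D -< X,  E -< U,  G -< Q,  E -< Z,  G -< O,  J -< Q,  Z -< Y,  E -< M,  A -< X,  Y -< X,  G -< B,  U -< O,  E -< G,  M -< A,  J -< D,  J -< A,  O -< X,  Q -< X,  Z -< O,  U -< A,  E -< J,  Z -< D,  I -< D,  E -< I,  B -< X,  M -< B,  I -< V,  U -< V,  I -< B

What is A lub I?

Common upper bounds of {A, I}: X.
The least among these is X.

X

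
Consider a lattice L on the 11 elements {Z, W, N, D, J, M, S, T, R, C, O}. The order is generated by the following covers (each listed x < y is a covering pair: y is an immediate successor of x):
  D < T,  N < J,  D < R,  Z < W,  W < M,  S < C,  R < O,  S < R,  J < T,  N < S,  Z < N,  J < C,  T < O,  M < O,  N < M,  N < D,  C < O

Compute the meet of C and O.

Common lower bounds of {C, O}: C, J, N, S, Z.
The greatest among these is C.

C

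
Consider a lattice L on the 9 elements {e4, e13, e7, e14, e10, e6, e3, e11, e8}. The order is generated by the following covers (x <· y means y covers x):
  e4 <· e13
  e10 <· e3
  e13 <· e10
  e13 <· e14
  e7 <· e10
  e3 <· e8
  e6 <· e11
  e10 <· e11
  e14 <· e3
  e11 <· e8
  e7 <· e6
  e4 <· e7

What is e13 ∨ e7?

e10

Common upper bounds of {e13, e7}: e10, e11, e3, e8.
The least among these is e10.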